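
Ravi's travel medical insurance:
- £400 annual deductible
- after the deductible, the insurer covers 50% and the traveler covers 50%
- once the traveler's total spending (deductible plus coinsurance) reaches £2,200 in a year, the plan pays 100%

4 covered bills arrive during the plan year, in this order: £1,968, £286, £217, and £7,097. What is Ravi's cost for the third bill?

£108.50

Claim 1 (£1,968): deductible takes £400, £1,568 remains; 50% of £1,568 = £784. Cost to traveler: £1,184. OOP to date £1,184.
Claim 2 (£286): deductible already satisfied, so traveler's share is 50% × £286 = £143. Traveler pays £143; OOP now £1,327.
Claim 3 (£217): deductible already satisfied, so traveler's share is 50% × £217 = £108.50. Traveler owes £108.50 (running OOP £1,435.50).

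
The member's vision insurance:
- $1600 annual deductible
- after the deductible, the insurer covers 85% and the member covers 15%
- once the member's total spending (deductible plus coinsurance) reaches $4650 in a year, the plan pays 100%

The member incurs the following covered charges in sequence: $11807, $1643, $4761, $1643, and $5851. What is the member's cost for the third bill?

$714.15

Claim 1 — $11807: deductible takes $1600, $10207 remains; member's 15% is $1531.05. Member pays $3131.05; OOP now $3131.05.
Claim 2 — $1643: deductible already satisfied, so member's share is 15% × $1643 = $246.45. Cost to member: $246.45. OOP to date $3377.50.
Claim 3 — $4761: deductible already satisfied, so member's share is 15% × $4761 = $714.15. Cost to member: $714.15. OOP to date $4091.65.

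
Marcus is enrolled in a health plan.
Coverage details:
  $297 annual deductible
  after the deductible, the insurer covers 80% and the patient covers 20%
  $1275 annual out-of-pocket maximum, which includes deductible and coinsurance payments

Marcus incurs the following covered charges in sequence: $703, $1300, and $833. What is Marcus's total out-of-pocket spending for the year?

$804.80

Bill 1, $703: $297 finishes the deductible; $406 goes to coinsurance; coinsurance $406 × 20% = $81.20. Patient pays $378.20; OOP now $378.20.
Bill 2, $1300: deductible already satisfied, so patient's share is 20% × $1300 = $260. Patient owes $260 (running OOP $638.20).
Bill 3, $833: deductible met; 20% of $833 = $166.60. Patient pays $166.60; OOP now $804.80.
Total paid by the patient: $378.20 + $260 + $166.60 = $804.80.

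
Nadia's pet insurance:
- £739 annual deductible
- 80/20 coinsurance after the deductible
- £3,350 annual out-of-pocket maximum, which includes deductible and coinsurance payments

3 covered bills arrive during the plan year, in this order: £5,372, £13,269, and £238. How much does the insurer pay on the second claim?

Claim 1 — £5,372: £739 to deductible, leaving £4,633; coinsurance £4,633 × 20% = £926.60. Owner pays £1,665.60; OOP now £1,665.60. Plan pays £5,372 − £1,665.60 = £3,706.40.
Claim 2 — £13,269: 20% coinsurance on £13,269 = £2,653.80. Adding that to £1,665.60 gives £4,319.40, past the £3,350 cap; owner pays only £3,350 − £1,665.60 = £1,684.40. Plan pays £13,269 − £1,684.40 = £11,584.60.

£11,584.60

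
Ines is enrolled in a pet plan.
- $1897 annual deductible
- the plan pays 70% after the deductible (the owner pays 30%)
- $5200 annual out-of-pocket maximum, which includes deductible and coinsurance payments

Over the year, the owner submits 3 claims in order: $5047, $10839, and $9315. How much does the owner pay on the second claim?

$2358

Claim 1 — $5047: $1897 to deductible, leaving $3150; 30% of $3150 = $945. Cost to owner: $2842. OOP to date $2842.
Claim 2 — $10839: deductible met; 30% of $10839 = $3251.70. OOP would hit $6093.70 > $5200, so the cap limits the owner to $5200 − $2842 = $2358.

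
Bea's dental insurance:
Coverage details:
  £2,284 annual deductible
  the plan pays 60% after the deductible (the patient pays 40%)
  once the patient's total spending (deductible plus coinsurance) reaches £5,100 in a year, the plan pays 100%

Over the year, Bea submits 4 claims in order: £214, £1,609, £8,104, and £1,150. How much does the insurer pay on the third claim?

Bill 1, £214: entire amount goes to the deductible. Patient owes £214 (running OOP £214). Plan pays £214 − £214 = £0.
Bill 2, £1,609: all of it applies to the deductible. Patient pays £1,609; OOP now £1,823. Plan pays £1,609 − £1,609 = £0.
Bill 3, £8,104: deductible takes £461, £7,643 remains; 40% of £7,643 = £3,057.20. Claim cost before the cap: £461 + £3,057.20 = £3,518.20. Adding that to £1,823 gives £5,341.20, past the £5,100 cap; patient pays only £5,100 − £1,823 = £3,277. Insurer: £8,104 − £3,277 = £4,827.

£4,827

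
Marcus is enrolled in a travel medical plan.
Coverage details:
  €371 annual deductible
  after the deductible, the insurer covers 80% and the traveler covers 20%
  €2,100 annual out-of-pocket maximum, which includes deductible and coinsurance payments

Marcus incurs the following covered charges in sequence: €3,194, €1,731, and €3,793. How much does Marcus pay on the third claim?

€758.60

Claim 1 (€3,194): €371 to deductible, leaving €2,823; 20% of €2,823 = €564.60. Traveler owes €935.60 (running OOP €935.60).
Claim 2 (€1,731): 20% coinsurance on €1,731 = €346.20. Traveler pays €346.20; OOP now €1,281.80.
Claim 3 (€3,793): 20% coinsurance on €3,793 = €758.60. Traveler pays €758.60; OOP now €2,040.40.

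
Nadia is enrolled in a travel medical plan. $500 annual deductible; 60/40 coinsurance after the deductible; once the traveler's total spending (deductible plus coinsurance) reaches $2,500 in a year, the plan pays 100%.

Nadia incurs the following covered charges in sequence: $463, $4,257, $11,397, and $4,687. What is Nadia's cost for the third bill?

$312

#1 ($463): fully absorbed by the deductible. Traveler pays $463; OOP now $463.
#2 ($4,257): $37 finishes the deductible; $4,220 goes to coinsurance; 40% of $4,220 = $1,688. Cost to traveler: $1,725. OOP to date $2,188.
#3 ($11,397): deductible already satisfied, so traveler's share is 40% × $11,397 = $4,558.80. OOP would hit $6,746.80 > $2,500, so the cap limits the traveler to $2,500 − $2,188 = $312.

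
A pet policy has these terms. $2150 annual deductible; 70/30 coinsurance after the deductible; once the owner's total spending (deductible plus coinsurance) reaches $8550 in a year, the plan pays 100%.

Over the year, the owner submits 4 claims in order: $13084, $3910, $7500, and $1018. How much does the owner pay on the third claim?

$1946.80

Claim 1 — $13084: $2150 finishes the deductible; $10934 goes to coinsurance; owner's 30% is $3280.20. Cost to owner: $5430.20. OOP to date $5430.20.
Claim 2 — $3910: deductible already satisfied, so owner's share is 30% × $3910 = $1173. Cost to owner: $1173. OOP to date $6603.20.
Claim 3 — $7500: deductible already satisfied, so owner's share is 30% × $7500 = $2250. OOP would hit $8853.20 > $8550, so the cap limits the owner to $8550 − $6603.20 = $1946.80.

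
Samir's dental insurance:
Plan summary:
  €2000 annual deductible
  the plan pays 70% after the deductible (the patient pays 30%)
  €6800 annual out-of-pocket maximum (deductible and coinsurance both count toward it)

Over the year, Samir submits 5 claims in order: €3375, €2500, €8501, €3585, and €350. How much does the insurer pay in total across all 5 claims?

€11511

#1 (€3375): €2000 finishes the deductible; €1375 goes to coinsurance; coinsurance €1375 × 30% = €412.50. Cost to patient: €2412.50. OOP to date €2412.50. Plan pays €3375 − €2412.50 = €962.50.
#2 (€2500): 30% coinsurance on €2500 = €750. Patient owes €750 (running OOP €3162.50). Plan pays €2500 − €750 = €1750.
#3 (€8501): deductible already satisfied, so patient's share is 30% × €8501 = €2550.30. Patient owes €2550.30 (running OOP €5712.80). Insurer: €8501 − €2550.30 = €5950.70.
#4 (€3585): deductible met; 30% of €3585 = €1075.50. Cost to patient: €1075.50. OOP to date €6788.30. Insurer: €3585 − €1075.50 = €2509.50.
#5 (€350): deductible met; 30% of €350 = €105. OOP would hit €6893.30 > €6800, so the cap limits the patient to €6800 − €6788.30 = €11.70. Insurer: €350 − €11.70 = €338.30.
Insurer total: €962.50 + €1750 + €5950.70 + €2509.50 + €338.30 = €11511.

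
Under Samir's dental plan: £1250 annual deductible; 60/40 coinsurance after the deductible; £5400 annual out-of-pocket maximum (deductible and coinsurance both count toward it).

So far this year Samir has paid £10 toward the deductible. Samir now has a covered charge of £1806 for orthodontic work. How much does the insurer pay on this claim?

Deductible still to meet: £1250 − £10 = £1240.
The remaining £566 (= £1806 − £1240) moves to coinsurance.
Coinsurance: £566 × 40% = £226.40.
That puts the patient's cost at £1240 + £226.40 = £1466.40 before any cap.
Cumulative spending £10 + £1466.40 = £1476.40 stays under the £5400 maximum.
The insurer covers the remainder: £1806 − £1466.40 = £339.60.

£339.60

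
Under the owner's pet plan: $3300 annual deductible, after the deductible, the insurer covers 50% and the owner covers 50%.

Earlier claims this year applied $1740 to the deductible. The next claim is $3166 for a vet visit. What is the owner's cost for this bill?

$2363

Remaining deductible: $3300 − $1740 = $1560.
After the $1560 deductible portion, $3166 − $1560 = $1606 is subject to coinsurance.
Coinsurance: $1606 × 50% = $803.
So the owner owes $1560 + $803 = $2363.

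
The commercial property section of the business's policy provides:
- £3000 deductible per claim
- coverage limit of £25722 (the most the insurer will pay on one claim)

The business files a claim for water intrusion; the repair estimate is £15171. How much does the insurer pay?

After the deductible, £15171 − £3000 = £12171 remains.
£12171 ≤ £25722, so the limit doesn't bind; insurer pays £12171.

£12171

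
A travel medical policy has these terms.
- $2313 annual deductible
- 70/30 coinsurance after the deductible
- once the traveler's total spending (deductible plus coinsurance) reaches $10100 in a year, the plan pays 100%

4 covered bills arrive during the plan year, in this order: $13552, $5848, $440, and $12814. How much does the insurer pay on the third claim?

$308

Claim 1 ($13552): deductible takes $2313, $11239 remains; 30% of $11239 = $3371.70. Traveler owes $5684.70 (running OOP $5684.70). Insurer: $13552 − $5684.70 = $7867.30.
Claim 2 ($5848): 30% coinsurance on $5848 = $1754.40. Cost to traveler: $1754.40. OOP to date $7439.10. Insurer: $5848 − $1754.40 = $4093.60.
Claim 3 ($440): 30% coinsurance on $440 = $132. Traveler pays $132; OOP now $7571.10. Insurer: $440 − $132 = $308.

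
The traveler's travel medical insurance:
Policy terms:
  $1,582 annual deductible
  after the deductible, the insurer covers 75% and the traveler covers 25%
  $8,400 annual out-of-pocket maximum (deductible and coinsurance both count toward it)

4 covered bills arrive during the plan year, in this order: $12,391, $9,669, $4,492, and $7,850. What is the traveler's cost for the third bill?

$1,123

#1 ($12,391): deductible takes $1,582, $10,809 remains; traveler's 25% is $2,702.25. Traveler pays $4,284.25; OOP now $4,284.25.
#2 ($9,669): deductible already satisfied, so traveler's share is 25% × $9,669 = $2,417.25. Traveler owes $2,417.25 (running OOP $6,701.50).
#3 ($4,492): deductible met; 25% of $4,492 = $1,123. Cost to traveler: $1,123. OOP to date $7,824.50.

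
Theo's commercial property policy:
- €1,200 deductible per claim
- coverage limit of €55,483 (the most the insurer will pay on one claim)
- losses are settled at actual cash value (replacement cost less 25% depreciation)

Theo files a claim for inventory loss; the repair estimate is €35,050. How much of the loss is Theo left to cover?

€9,962.50

Depreciate 25%: the covered value is €35,050 × 0.75 = €26,287.50.
After the deductible, €26,287.50 − €1,200 = €25,087.50 remains.
That's under the €55,483 cap, so the insurer reimburses the full €25,087.50.
Out of pocket: €35,050 − €25,087.50 = €9,962.50.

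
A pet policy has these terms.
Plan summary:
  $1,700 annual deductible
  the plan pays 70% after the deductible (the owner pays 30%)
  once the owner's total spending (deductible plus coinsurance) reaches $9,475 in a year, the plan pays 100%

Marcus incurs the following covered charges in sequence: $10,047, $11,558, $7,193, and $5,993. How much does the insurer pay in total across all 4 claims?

Bill 1, $10,047: deductible takes $1,700, $8,347 remains; coinsurance $8,347 × 30% = $2,504.10. Owner owes $4,204.10 (running OOP $4,204.10). Insurer: $10,047 − $4,204.10 = $5,842.90.
Bill 2, $11,558: 30% coinsurance on $11,558 = $3,467.40. Cost to owner: $3,467.40. OOP to date $7,671.50. Plan pays $11,558 − $3,467.40 = $8,090.60.
Bill 3, $7,193: deductible already satisfied, so owner's share is 30% × $7,193 = $2,157.90. OOP would hit $9,829.40 > $9,475, so the cap limits the owner to $9,475 − $7,671.50 = $1,803.50. Plan pays $7,193 − $1,803.50 = $5,389.50.
Bill 4, $5,993: deductible already satisfied, so owner's share is 30% × $5,993 = $1,797.90. OOP would hit $11,272.90 > $9,475, so the cap limits the owner to $9,475 − $9,475 = $0. Insurer: $5,993 − $0 = $5,993.
Insurer total: $5,842.90 + $8,090.60 + $5,389.50 + $5,993 = $25,316.

$25,316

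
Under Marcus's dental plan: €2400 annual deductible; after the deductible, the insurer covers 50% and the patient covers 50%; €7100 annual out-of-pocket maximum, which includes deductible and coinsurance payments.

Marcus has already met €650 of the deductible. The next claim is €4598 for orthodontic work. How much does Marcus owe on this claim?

€3174

€650 of the €2400 deductible is already met, leaving €1750.
After the €1750 deductible portion, €4598 − €1750 = €2848 is subject to coinsurance.
50% of €2848 = €1424 falls to the patient.
Patient responsibility before any cap: €1750 + €1424 = €3174.
Cumulative spending €650 + €3174 = €3824 stays under the €7100 maximum.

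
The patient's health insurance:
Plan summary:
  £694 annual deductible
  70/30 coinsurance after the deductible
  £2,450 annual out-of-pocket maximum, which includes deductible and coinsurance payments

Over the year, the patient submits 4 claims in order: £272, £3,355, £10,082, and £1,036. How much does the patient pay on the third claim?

£876.10

Bill 1, £272: fully absorbed by the deductible. Patient pays £272; OOP now £272.
Bill 2, £3,355: £422 finishes the deductible; £2,933 goes to coinsurance; patient's 30% is £879.90. Cost to patient: £1,301.90. OOP to date £1,573.90.
Bill 3, £10,082: deductible already satisfied, so patient's share is 30% × £10,082 = £3,024.60. That would push OOP to £4,598.50, over the £2,450 cap, so patient pays £2,450 − £1,573.90 = £876.10.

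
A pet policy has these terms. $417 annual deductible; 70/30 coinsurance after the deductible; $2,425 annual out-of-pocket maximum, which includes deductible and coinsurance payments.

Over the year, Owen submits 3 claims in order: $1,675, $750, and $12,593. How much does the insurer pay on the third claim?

$11,187.40

#1 ($1,675): $417 to deductible, leaving $1,258; coinsurance $1,258 × 30% = $377.40. Cost to owner: $794.40. OOP to date $794.40. Insurer: $1,675 − $794.40 = $880.60.
#2 ($750): deductible met; 30% of $750 = $225. Owner pays $225; OOP now $1,019.40. Plan pays $750 − $225 = $525.
#3 ($12,593): deductible met; 30% of $12,593 = $3,777.90. That would push OOP to $4,797.30, over the $2,425 cap, so owner pays $2,425 − $1,019.40 = $1,405.60. Insurer: $12,593 − $1,405.60 = $11,187.40.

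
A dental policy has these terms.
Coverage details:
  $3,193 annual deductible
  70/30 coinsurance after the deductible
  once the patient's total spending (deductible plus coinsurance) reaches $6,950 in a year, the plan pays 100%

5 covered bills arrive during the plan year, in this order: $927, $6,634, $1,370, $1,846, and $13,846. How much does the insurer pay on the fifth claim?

Claim 1 ($927): all of it applies to the deductible. Cost to patient: $927. OOP to date $927. Plan pays $927 − $927 = $0.
Claim 2 ($6,634): $2,266 finishes the deductible; $4,368 goes to coinsurance; 30% of $4,368 = $1,310.40. Cost to patient: $3,576.40. OOP to date $4,503.40. Plan pays $6,634 − $3,576.40 = $3,057.60.
Claim 3 ($1,370): deductible met; 30% of $1,370 = $411. Patient owes $411 (running OOP $4,914.40). Insurer: $1,370 − $411 = $959.
Claim 4 ($1,846): 30% coinsurance on $1,846 = $553.80. Patient pays $553.80; OOP now $5,468.20. Plan pays $1,846 − $553.80 = $1,292.20.
Claim 5 ($13,846): 30% coinsurance on $13,846 = $4,153.80. OOP would hit $9,622 > $6,950, so the cap limits the patient to $6,950 − $5,468.20 = $1,481.80. Plan pays $13,846 − $1,481.80 = $12,364.20.

$12,364.20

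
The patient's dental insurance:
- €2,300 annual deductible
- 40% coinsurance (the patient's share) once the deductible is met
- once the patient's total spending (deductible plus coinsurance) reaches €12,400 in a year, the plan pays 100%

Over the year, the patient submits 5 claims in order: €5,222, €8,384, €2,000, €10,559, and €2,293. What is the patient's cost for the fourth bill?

Claim 1 (€5,222): deductible takes €2,300, €2,922 remains; 40% of €2,922 = €1,168.80. Cost to patient: €3,468.80. OOP to date €3,468.80.
Claim 2 (€8,384): 40% coinsurance on €8,384 = €3,353.60. Patient owes €3,353.60 (running OOP €6,822.40).
Claim 3 (€2,000): 40% coinsurance on €2,000 = €800. Cost to patient: €800. OOP to date €7,622.40.
Claim 4 (€10,559): deductible already satisfied, so patient's share is 40% × €10,559 = €4,223.60. Patient owes €4,223.60 (running OOP €11,846).

€4,223.60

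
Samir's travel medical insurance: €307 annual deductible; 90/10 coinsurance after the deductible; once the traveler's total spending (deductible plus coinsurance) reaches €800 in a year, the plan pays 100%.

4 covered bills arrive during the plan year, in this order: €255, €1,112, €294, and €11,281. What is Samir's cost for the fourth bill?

#1 (€255): all of it applies to the deductible. Traveler pays €255; OOP now €255.
#2 (€1,112): deductible takes €52, €1,060 remains; coinsurance €1,060 × 10% = €106. Traveler pays €158; OOP now €413.
#3 (€294): 10% coinsurance on €294 = €29.40. Cost to traveler: €29.40. OOP to date €442.40.
#4 (€11,281): deductible already satisfied, so traveler's share is 10% × €11,281 = €1,128.10. That would push OOP to €1,570.50, over the €800 cap, so traveler pays €800 − €442.40 = €357.60.

€357.60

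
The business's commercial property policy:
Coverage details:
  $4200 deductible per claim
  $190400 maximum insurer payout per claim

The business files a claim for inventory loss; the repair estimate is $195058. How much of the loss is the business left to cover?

$4658

Less the $4200 deductible: $195058 − $4200 = $190858.
$190858 exceeds the $190400 limit, so the insurer pays the limit: $190400.
Out of pocket: $195058 − $190400 = $4658.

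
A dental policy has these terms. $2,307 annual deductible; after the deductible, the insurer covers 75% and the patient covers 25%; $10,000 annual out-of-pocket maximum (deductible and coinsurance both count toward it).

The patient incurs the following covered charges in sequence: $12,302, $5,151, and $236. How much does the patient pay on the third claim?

$59

Claim 1 ($12,302): $2,307 finishes the deductible; $9,995 goes to coinsurance; coinsurance $9,995 × 25% = $2,498.75. Patient owes $4,805.75 (running OOP $4,805.75).
Claim 2 ($5,151): deductible met; 25% of $5,151 = $1,287.75. Cost to patient: $1,287.75. OOP to date $6,093.50.
Claim 3 ($236): 25% coinsurance on $236 = $59. Patient owes $59 (running OOP $6,152.50).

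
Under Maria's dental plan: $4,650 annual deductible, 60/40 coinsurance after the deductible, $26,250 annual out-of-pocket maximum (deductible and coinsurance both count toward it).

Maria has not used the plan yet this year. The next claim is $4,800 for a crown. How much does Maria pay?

The full $4,650 deductible is still open; $4,650 of this bill applies to it.
After the $4,650 deductible portion, $4,800 − $4,650 = $150 is subject to coinsurance.
40% of $150 = $60 falls to the patient.
So the patient owes $4,650 + $60 = $4,710 before any cap.
Total out-of-pocket so far would be $0 + $4,710 = $4,710, below the $26,250 cap — no reduction.

$4,710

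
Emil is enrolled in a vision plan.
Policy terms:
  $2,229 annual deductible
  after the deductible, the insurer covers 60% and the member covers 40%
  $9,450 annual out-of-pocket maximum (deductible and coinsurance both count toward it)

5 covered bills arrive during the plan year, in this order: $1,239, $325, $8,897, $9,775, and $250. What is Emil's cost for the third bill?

Claim 1 ($1,239): entire amount goes to the deductible. Cost to member: $1,239. OOP to date $1,239.
Claim 2 ($325): fully absorbed by the deductible. Member pays $325; OOP now $1,564.
Claim 3 ($8,897): $665 to deductible, leaving $8,232; member's 40% is $3,292.80. Member owes $3,957.80 (running OOP $5,521.80).

$3,957.80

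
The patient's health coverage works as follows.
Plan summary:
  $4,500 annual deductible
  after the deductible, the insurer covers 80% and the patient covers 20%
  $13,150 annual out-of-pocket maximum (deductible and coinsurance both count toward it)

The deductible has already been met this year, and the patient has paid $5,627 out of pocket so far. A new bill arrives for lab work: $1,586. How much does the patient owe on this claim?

The deductible is already satisfied, so the full bill goes to coinsurance.
20% of $1,586 = $317.20 falls to the patient.
Year-to-date out-of-pocket becomes $5,627 + $317.20 = $5,944.20, still under the $13,150 maximum, so no cap applies.

$317.20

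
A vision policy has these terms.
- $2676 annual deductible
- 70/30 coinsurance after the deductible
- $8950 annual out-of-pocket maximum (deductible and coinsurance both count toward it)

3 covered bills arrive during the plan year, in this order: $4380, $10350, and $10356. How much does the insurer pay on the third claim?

Claim 1 — $4380: $2676 finishes the deductible; $1704 goes to coinsurance; 30% of $1704 = $511.20. Member owes $3187.20 (running OOP $3187.20). Insurer: $4380 − $3187.20 = $1192.80.
Claim 2 — $10350: deductible already satisfied, so member's share is 30% × $10350 = $3105. Member owes $3105 (running OOP $6292.20). Insurer: $10350 − $3105 = $7245.
Claim 3 — $10356: deductible met; 30% of $10356 = $3106.80. Adding that to $6292.20 gives $9399, past the $8950 cap; member pays only $8950 − $6292.20 = $2657.80. Insurer: $10356 − $2657.80 = $7698.20.

$7698.20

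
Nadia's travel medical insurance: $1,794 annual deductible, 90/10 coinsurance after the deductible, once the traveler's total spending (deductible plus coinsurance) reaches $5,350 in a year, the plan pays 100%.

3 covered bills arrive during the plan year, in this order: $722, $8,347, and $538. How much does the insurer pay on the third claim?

$484.20

Claim 1 — $722: fully absorbed by the deductible. Cost to traveler: $722. OOP to date $722. Insurer: $722 − $722 = $0.
Claim 2 — $8,347: $1,072 to deductible, leaving $7,275; traveler's 10% is $727.50. Traveler owes $1,799.50 (running OOP $2,521.50). Plan pays $8,347 − $1,799.50 = $6,547.50.
Claim 3 — $538: 10% coinsurance on $538 = $53.80. Cost to traveler: $53.80. OOP to date $2,575.30. Plan pays $538 − $53.80 = $484.20.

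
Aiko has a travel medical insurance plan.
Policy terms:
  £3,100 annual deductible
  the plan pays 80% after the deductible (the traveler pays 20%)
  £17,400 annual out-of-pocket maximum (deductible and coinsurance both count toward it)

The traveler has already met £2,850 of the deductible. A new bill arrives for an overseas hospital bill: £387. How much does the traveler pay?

£277.40

Deductible still to meet: £3,100 − £2,850 = £250.
After the £250 deductible portion, £387 − £250 = £137 is subject to coinsurance.
Traveler's 20% share of £137 is £27.40.
So the traveler owes £250 + £27.40 = £277.40 before any cap.
Total out-of-pocket so far would be £2,850 + £277.40 = £3,127.40, below the £17,400 cap — no reduction.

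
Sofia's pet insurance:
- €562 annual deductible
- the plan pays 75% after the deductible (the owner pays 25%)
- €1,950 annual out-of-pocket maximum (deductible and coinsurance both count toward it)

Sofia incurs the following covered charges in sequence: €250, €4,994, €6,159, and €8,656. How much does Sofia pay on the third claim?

Claim 1 — €250: fully absorbed by the deductible. Owner pays €250; OOP now €250.
Claim 2 — €4,994: deductible takes €312, €4,682 remains; coinsurance €4,682 × 25% = €1,170.50. Owner owes €1,482.50 (running OOP €1,732.50).
Claim 3 — €6,159: 25% coinsurance on €6,159 = €1,539.75. Adding that to €1,732.50 gives €3,272.25, past the €1,950 cap; owner pays only €1,950 − €1,732.50 = €217.50.

€217.50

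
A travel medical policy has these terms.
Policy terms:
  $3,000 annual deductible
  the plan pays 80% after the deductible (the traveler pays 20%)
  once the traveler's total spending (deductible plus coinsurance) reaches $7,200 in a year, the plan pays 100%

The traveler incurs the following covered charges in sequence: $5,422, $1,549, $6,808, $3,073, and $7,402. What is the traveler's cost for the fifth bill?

$1,429.60

Claim 1 — $5,422: deductible takes $3,000, $2,422 remains; coinsurance $2,422 × 20% = $484.40. Cost to traveler: $3,484.40. OOP to date $3,484.40.
Claim 2 — $1,549: deductible already satisfied, so traveler's share is 20% × $1,549 = $309.80. Traveler owes $309.80 (running OOP $3,794.20).
Claim 3 — $6,808: deductible already satisfied, so traveler's share is 20% × $6,808 = $1,361.60. Traveler owes $1,361.60 (running OOP $5,155.80).
Claim 4 — $3,073: 20% coinsurance on $3,073 = $614.60. Traveler owes $614.60 (running OOP $5,770.40).
Claim 5 — $7,402: 20% coinsurance on $7,402 = $1,480.40. Adding that to $5,770.40 gives $7,250.80, past the $7,200 cap; traveler pays only $7,200 − $5,770.40 = $1,429.60.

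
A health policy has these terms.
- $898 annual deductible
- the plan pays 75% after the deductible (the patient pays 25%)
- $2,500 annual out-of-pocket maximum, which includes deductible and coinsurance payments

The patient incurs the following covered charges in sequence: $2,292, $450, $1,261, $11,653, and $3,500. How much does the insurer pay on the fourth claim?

Claim 1 ($2,292): $898 to deductible, leaving $1,394; patient's 25% is $348.50. Cost to patient: $1,246.50. OOP to date $1,246.50. Insurer: $2,292 − $1,246.50 = $1,045.50.
Claim 2 ($450): 25% coinsurance on $450 = $112.50. Cost to patient: $112.50. OOP to date $1,359. Insurer: $450 − $112.50 = $337.50.
Claim 3 ($1,261): deductible met; 25% of $1,261 = $315.25. Patient pays $315.25; OOP now $1,674.25. Plan pays $1,261 − $315.25 = $945.75.
Claim 4 ($11,653): deductible met; 25% of $11,653 = $2,913.25. Adding that to $1,674.25 gives $4,587.50, past the $2,500 cap; patient pays only $2,500 − $1,674.25 = $825.75. Insurer: $11,653 − $825.75 = $10,827.25.

$10,827.25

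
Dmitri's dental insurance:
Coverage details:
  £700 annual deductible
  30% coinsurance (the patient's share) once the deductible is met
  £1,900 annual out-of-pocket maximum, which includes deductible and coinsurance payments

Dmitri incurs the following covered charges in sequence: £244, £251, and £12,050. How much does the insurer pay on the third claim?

£10,645

Bill 1, £244: all of it applies to the deductible. Patient owes £244 (running OOP £244). Insurer: £244 − £244 = £0.
Bill 2, £251: entire amount goes to the deductible. Patient owes £251 (running OOP £495). Plan pays £251 − £251 = £0.
Bill 3, £12,050: £205 finishes the deductible; £11,845 goes to coinsurance; patient's 30% is £3,553.50. Deductible plus coinsurance: £205 + £3,553.50 = £3,758.50. That would push OOP to £4,253.50, over the £1,900 cap, so patient pays £1,900 − £495 = £1,405. Plan pays £12,050 − £1,405 = £10,645.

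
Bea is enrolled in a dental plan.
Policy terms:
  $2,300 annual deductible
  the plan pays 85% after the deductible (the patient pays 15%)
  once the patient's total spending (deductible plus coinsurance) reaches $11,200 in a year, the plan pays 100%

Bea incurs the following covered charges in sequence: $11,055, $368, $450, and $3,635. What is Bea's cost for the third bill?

$67.50

Bill 1, $11,055: $2,300 to deductible, leaving $8,755; patient's 15% is $1,313.25. Cost to patient: $3,613.25. OOP to date $3,613.25.
Bill 2, $368: deductible already satisfied, so patient's share is 15% × $368 = $55.20. Cost to patient: $55.20. OOP to date $3,668.45.
Bill 3, $450: 15% coinsurance on $450 = $67.50. Patient pays $67.50; OOP now $3,735.95.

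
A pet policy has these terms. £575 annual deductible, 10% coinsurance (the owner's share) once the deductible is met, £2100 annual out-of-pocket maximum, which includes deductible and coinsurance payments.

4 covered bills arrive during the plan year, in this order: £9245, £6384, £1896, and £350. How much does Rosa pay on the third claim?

Claim 1 (£9245): deductible takes £575, £8670 remains; coinsurance £8670 × 10% = £867. Owner pays £1442; OOP now £1442.
Claim 2 (£6384): deductible met; 10% of £6384 = £638.40. Owner pays £638.40; OOP now £2080.40.
Claim 3 (£1896): deductible met; 10% of £1896 = £189.60. That would push OOP to £2270, over the £2100 cap, so owner pays £2100 − £2080.40 = £19.60.

£19.60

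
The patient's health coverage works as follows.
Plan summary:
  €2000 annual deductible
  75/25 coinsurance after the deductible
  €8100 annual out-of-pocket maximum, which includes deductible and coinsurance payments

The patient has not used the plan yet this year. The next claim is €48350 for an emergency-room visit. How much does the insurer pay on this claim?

€40250

Nothing has been paid toward the €2000 deductible, so the first €2000 of this charge is applied there.
The remaining €46350 (= €48350 − €2000) moves to coinsurance.
Patient's 25% share of €46350 is €11587.50.
That puts the patient's cost at €2000 + €11587.50 = €13587.50 before any cap.
Adding €13587.50 to the €0 already spent would give €13587.50, which exceeds the €8100 cap; the patient pays just €8100 − €0 = €8100.
The insurer covers the remainder: €48350 − €8100 = €40250.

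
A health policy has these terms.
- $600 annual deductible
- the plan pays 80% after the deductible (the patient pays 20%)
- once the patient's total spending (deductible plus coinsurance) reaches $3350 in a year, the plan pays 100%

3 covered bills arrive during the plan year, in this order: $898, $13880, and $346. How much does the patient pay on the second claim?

Bill 1, $898: $600 to deductible, leaving $298; patient's 20% is $59.60. Patient owes $659.60 (running OOP $659.60).
Bill 2, $13880: deductible met; 20% of $13880 = $2776. Adding that to $659.60 gives $3435.60, past the $3350 cap; patient pays only $3350 − $659.60 = $2690.40.

$2690.40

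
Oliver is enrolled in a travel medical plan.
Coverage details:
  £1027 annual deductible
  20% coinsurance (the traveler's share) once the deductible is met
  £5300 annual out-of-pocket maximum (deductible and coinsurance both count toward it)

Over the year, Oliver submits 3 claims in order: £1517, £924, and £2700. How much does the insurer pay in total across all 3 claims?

£3291.20

#1 (£1517): £1027 to deductible, leaving £490; traveler's 20% is £98. Traveler pays £1125; OOP now £1125. Plan pays £1517 − £1125 = £392.
#2 (£924): 20% coinsurance on £924 = £184.80. Traveler owes £184.80 (running OOP £1309.80). Insurer: £924 − £184.80 = £739.20.
#3 (£2700): deductible met; 20% of £2700 = £540. Cost to traveler: £540. OOP to date £1849.80. Plan pays £2700 − £540 = £2160.
Insurer total = bills − traveler's total = £5141 − £1849.80 = £3291.20.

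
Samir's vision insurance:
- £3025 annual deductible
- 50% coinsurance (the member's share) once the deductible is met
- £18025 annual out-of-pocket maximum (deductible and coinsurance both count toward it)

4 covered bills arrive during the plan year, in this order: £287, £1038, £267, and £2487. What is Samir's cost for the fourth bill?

£1960

Claim 1 — £287: all of it applies to the deductible. Cost to member: £287. OOP to date £287.
Claim 2 — £1038: entire amount goes to the deductible. Member pays £1038; OOP now £1325.
Claim 3 — £267: entire amount goes to the deductible. Member pays £267; OOP now £1592.
Claim 4 — £2487: £1433 to deductible, leaving £1054; coinsurance £1054 × 50% = £527. Cost to member: £1960. OOP to date £3552.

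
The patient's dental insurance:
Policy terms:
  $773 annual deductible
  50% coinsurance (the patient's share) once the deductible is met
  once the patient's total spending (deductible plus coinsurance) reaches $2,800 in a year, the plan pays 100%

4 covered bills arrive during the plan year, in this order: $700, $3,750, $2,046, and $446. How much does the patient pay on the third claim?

Bill 1, $700: fully absorbed by the deductible. Patient owes $700 (running OOP $700).
Bill 2, $3,750: $73 finishes the deductible; $3,677 goes to coinsurance; 50% of $3,677 = $1,838.50. Cost to patient: $1,911.50. OOP to date $2,611.50.
Bill 3, $2,046: 50% coinsurance on $2,046 = $1,023. OOP would hit $3,634.50 > $2,800, so the cap limits the patient to $2,800 − $2,611.50 = $188.50.

$188.50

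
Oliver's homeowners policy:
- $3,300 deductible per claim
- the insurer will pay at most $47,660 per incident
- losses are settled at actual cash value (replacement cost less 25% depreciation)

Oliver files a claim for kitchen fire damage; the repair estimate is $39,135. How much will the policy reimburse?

At 25% depreciation, ACV = $39,135 − $9,783.75 = $29,351.25.
Subtract the deductible: $29,351.25 − $3,300 = $26,051.25.
That's under the $47,660 cap, so the insurer reimburses the full $26,051.25.

$26,051.25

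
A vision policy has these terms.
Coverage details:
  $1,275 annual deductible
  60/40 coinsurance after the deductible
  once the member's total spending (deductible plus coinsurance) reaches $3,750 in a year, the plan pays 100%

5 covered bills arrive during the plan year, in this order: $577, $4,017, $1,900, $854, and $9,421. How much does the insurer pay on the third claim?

Claim 1 ($577): fully absorbed by the deductible. Member owes $577 (running OOP $577). Insurer: $577 − $577 = $0.
Claim 2 ($4,017): deductible takes $698, $3,319 remains; coinsurance $3,319 × 40% = $1,327.60. Member pays $2,025.60; OOP now $2,602.60. Plan pays $4,017 − $2,025.60 = $1,991.40.
Claim 3 ($1,900): deductible met; 40% of $1,900 = $760. Member pays $760; OOP now $3,362.60. Plan pays $1,900 − $760 = $1,140.

$1,140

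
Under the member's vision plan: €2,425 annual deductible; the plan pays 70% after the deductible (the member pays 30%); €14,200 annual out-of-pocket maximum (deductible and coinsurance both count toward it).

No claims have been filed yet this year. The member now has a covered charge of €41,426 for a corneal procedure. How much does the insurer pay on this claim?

Nothing has been paid toward the €2,425 deductible, so the first €2,425 of this charge is applied there.
After the €2,425 deductible portion, €41,426 − €2,425 = €39,001 is subject to coinsurance.
30% of €39,001 = €11,700.30 falls to the member.
That puts the member's cost at €2,425 + €11,700.30 = €14,125.30 before any cap.
Cumulative spending €0 + €14,125.30 = €14,125.30 stays under the €14,200 maximum.
The insurer covers the remainder: €41,426 − €14,125.30 = €27,300.70.

€27,300.70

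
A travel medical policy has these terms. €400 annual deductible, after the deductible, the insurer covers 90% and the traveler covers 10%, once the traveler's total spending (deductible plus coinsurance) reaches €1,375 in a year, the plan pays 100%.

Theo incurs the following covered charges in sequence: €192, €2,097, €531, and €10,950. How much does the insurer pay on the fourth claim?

€10,217

Claim 1 (€192): entire amount goes to the deductible. Cost to traveler: €192. OOP to date €192. Insurer: €192 − €192 = €0.
Claim 2 (€2,097): €208 finishes the deductible; €1,889 goes to coinsurance; 10% of €1,889 = €188.90. Traveler pays €396.90; OOP now €588.90. Plan pays €2,097 − €396.90 = €1,700.10.
Claim 3 (€531): 10% coinsurance on €531 = €53.10. Traveler owes €53.10 (running OOP €642). Insurer: €531 − €53.10 = €477.90.
Claim 4 (€10,950): 10% coinsurance on €10,950 = €1,095. Adding that to €642 gives €1,737, past the €1,375 cap; traveler pays only €1,375 − €642 = €733. Plan pays €10,950 − €733 = €10,217.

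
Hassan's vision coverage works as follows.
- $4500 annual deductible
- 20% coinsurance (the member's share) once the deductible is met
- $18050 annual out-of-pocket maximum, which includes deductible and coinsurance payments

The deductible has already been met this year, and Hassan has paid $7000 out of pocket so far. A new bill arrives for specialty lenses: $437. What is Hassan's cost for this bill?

The deductible is already satisfied, so the full bill goes to coinsurance.
Member's 20% share of $437 is $87.40.
Total out-of-pocket so far would be $7000 + $87.40 = $7087.40, below the $18050 cap — no reduction.

$87.40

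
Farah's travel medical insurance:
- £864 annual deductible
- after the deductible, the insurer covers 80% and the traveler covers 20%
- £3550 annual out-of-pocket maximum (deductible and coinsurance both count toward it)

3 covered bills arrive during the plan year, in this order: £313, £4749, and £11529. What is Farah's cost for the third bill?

Claim 1 — £313: entire amount goes to the deductible. Cost to traveler: £313. OOP to date £313.
Claim 2 — £4749: £551 to deductible, leaving £4198; traveler's 20% is £839.60. Traveler owes £1390.60 (running OOP £1703.60).
Claim 3 — £11529: deductible already satisfied, so traveler's share is 20% × £11529 = £2305.80. That would push OOP to £4009.40, over the £3550 cap, so traveler pays £3550 − £1703.60 = £1846.40.

£1846.40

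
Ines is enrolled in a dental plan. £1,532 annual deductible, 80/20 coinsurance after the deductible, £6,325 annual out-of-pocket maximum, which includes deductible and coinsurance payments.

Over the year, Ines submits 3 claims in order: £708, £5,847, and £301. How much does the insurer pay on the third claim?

Claim 1 — £708: all of it applies to the deductible. Patient pays £708; OOP now £708. Plan pays £708 − £708 = £0.
Claim 2 — £5,847: £824 to deductible, leaving £5,023; patient's 20% is £1,004.60. Patient pays £1,828.60; OOP now £2,536.60. Plan pays £5,847 − £1,828.60 = £4,018.40.
Claim 3 — £301: deductible already satisfied, so patient's share is 20% × £301 = £60.20. Patient pays £60.20; OOP now £2,596.80. Insurer: £301 − £60.20 = £240.80.

£240.80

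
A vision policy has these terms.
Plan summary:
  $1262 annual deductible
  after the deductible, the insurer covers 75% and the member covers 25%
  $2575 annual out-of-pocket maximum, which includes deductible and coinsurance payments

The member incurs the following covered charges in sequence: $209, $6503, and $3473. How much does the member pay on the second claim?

Claim 1 ($209): all of it applies to the deductible. Member owes $209 (running OOP $209).
Claim 2 ($6503): $1053 finishes the deductible; $5450 goes to coinsurance; member's 25% is $1362.50. Deductible plus coinsurance: $1053 + $1362.50 = $2415.50. That would push OOP to $2624.50, over the $2575 cap, so member pays $2575 − $209 = $2366.

$2366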